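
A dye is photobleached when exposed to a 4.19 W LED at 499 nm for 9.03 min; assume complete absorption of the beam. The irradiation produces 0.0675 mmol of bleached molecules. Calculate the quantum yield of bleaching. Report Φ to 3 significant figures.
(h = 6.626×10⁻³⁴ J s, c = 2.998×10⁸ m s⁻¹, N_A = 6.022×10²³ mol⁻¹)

Φ = 0.00713

Product: 0.0675 mmol = 6.75×10⁻⁵ mol.
Photon energy at 499 nm: hc/λ = (6.626×10⁻³⁴)(2.998×10⁸)/(499×10⁻⁹) = 3.981×10⁻¹⁹ J.
Energy delivered: (4.19 W)(541.8 s) = 2270 J.
Photons incident: 2270 / 3.981×10⁻¹⁹ = 5.702×10²¹, i.e. 5.702×10²¹/6.022×10²³ = 0.009469 mol.
Φ = 6.75×10⁻⁵ mol / 0.009469 mol photons = 0.00713.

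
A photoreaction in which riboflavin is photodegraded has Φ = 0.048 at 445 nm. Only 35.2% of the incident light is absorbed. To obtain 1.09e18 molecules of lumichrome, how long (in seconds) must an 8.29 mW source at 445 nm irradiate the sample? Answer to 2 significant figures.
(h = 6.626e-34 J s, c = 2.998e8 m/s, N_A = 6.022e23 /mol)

t ≈ 3500 s

Product: 1.09e18 / 6.022e23 = 1.810e-6 mol.
Photons that must be absorbed: 1.810e-6 / 0.048 = 3.771e-5 mol.
Incident photons needed: 3.771e-5 / 0.352 = 1.071e-4 mol.
Photon energy: hc/λ = 4.464e-19 J; per mole, 2.688e5 J mol⁻¹.
Energy required: 1.071e-4 × 2.688e5 = 28.79 J.
Time: 28.79 J / 0.00829 W = 3500 s.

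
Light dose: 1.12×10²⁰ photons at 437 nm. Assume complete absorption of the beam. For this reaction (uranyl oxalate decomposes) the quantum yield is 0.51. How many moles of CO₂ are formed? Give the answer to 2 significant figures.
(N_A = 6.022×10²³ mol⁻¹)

9.5×10⁻⁵ mol

Moles of photons: 1.12×10²⁰ / 6.022×10²³ = 1.860×10⁻⁴ mol.
Product: Φ × n_abs = 0.51 × 1.860×10⁻⁴ = 9.486×10⁻⁵ mol.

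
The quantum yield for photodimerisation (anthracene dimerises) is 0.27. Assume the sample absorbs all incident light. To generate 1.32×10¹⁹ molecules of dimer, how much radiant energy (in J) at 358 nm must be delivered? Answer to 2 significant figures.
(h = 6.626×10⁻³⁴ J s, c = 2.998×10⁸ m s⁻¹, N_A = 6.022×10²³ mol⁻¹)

Product: 1.32×10¹⁹ / 6.022×10²³ = 2.192×10⁻⁵ mol.
Photons that must be absorbed: 2.192×10⁻⁵ / 0.27 = 8.119×10⁻⁵ mol.
Photon energy: hc/λ = 5.549×10⁻¹⁹ J; per mole, 3.342×10⁵ J mol⁻¹.
Energy required: 8.119×10⁻⁵ × 3.342×10⁵ = 27 J.

27 J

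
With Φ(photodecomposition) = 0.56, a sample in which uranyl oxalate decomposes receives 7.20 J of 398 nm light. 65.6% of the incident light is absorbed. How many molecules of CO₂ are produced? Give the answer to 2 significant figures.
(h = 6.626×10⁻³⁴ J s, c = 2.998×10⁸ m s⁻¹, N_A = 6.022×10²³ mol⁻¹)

Photon energy at 398 nm: hc/λ = (6.626×10⁻³⁴)(2.998×10⁸)/(398×10⁻⁹) = 4.991×10⁻¹⁹ J.
Photons incident: 7.20 / 4.991×10⁻¹⁹ = 1.443×10¹⁹, i.e. 1.443×10¹⁹/6.022×10²³ = 2.396×10⁻⁵ mol.
Photons absorbed: 0.656 × 2.396×10⁻⁵ = 1.572×10⁻⁵ mol.
Product: Φ × n_abs = 0.56 × 1.572×10⁻⁵ = 8.803×10⁻⁶ mol.
As a count: 8.803×10⁻⁶ × 6.022×10²³ = 5.3×10¹⁸.

5.3×10¹⁸ molecules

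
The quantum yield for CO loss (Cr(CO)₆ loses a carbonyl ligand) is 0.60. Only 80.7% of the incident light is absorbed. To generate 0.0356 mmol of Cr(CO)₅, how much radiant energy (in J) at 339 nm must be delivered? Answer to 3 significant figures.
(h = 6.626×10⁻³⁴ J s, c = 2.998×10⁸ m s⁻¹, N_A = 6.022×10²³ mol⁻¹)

25.9 J

Product: 0.0356 mmol = 3.56×10⁻⁵ mol.
Photons that must be absorbed: 3.56×10⁻⁵ / 0.60 = 5.933×10⁻⁵ mol.
Incident photons needed: 5.933×10⁻⁵ / 0.807 = 7.352×10⁻⁵ mol.
Photon energy: hc/λ = 5.860×10⁻¹⁹ J; per mole, 3.529×10⁵ J mol⁻¹.
Energy required: 7.352×10⁻⁵ × 3.529×10⁵ = 25.9 J.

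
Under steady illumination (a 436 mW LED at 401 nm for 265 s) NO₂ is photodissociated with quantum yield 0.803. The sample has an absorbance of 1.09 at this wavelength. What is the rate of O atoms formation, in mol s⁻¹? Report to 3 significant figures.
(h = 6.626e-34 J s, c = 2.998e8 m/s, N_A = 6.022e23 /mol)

1.08e-6 mol s⁻¹

Photon energy at 401 nm: hc/λ = (6.626e-34)(2.998e8)/(401e-9) = 4.954e-19 J.
Energy delivered: (436 mW)(265 s) = 115.5 J.
Photons incident: 115.5 / 4.954e-19 = 2.331e20, i.e. 2.331e20/6.022e23 = 3.871e-4 mol.
Fraction absorbed: 1 − 10^(−1.09) = 0.9187.
Photons absorbed: 0.9187 × 3.871e-4 = 3.556e-4 mol.
Product formed: 0.803 × 3.556e-4 = 2.855e-4 mol.
Rate: 2.855e-4 / 265 s = 1.08e-6 mol s⁻¹.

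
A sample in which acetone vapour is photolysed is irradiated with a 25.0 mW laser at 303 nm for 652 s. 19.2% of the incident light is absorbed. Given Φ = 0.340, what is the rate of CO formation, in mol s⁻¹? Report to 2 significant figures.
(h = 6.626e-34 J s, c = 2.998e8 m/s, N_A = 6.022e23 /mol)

4.1e-9 mol s⁻¹

Photon energy at 303 nm: hc/λ = (6.626e-34)(2.998e8)/(303e-9) = 6.556e-19 J.
Energy delivered: (25.0 mW)(652 s) = 16.30 J.
Photons incident: 16.30 / 6.556e-19 = 2.486e19, i.e. 2.486e19/6.022e23 = 4.128e-5 mol.
Photons absorbed: 0.192 × 4.128e-5 = 7.926e-6 mol.
Product formed: 0.340 × 7.926e-6 = 2.695e-6 mol.
Rate: 2.695e-6 / 652 s = 4.1e-9 mol s⁻¹.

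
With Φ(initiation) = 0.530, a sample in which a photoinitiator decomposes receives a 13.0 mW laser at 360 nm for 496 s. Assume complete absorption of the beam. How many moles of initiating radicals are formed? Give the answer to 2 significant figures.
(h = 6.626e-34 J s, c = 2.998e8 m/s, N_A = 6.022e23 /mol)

Photon energy at 360 nm: hc/λ = (6.626e-34)(2.998e8)/(360e-9) = 5.518e-19 J.
Energy delivered: (13.0 mW)(496 s) = 6.448 J.
Photons incident: 6.448 / 5.518e-19 = 1.169e19, i.e. 1.169e19/6.022e23 = 1.941e-5 mol.
Product: Φ × n_abs = 0.530 × 1.941e-5 = 1.029e-5 mol.

1.0e-5 mol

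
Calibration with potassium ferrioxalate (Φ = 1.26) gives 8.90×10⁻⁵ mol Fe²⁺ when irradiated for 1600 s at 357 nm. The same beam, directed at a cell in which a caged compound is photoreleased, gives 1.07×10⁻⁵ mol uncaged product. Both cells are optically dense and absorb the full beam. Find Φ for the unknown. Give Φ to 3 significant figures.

Φ = 0.151

Photons absorbed by the actinometer: 8.90×10⁻⁵ / 1.26 = 7.063×10⁻⁵ mol.
Φ(unknown) = 1.07×10⁻⁵ / 7.063×10⁻⁵ = 0.151.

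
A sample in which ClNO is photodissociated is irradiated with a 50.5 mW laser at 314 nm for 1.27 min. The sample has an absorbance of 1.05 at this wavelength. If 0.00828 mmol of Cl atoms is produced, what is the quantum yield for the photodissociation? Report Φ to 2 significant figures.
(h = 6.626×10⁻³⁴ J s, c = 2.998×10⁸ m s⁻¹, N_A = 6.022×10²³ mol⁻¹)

Product: 0.00828 mmol = 8.28×10⁻⁶ mol.
Photon energy at 314 nm: hc/λ = (6.626×10⁻³⁴)(2.998×10⁸)/(314×10⁻⁹) = 6.326×10⁻¹⁹ J.
Energy delivered: (50.5 mW)(76.2 s) = 3.848 J.
Photons incident: 3.848 / 6.326×10⁻¹⁹ = 6.083×10¹⁸, i.e. 6.083×10¹⁸/6.022×10²³ = 1.010×10⁻⁵ mol.
Fraction absorbed: 1 − 10^(−1.05) = 0.9109.
Photons absorbed: 0.9109 × 1.010×10⁻⁵ = 9.200×10⁻⁶ mol.
Φ = 8.28×10⁻⁶ mol / 9.200×10⁻⁶ mol photons = 0.90.

Φ = 0.90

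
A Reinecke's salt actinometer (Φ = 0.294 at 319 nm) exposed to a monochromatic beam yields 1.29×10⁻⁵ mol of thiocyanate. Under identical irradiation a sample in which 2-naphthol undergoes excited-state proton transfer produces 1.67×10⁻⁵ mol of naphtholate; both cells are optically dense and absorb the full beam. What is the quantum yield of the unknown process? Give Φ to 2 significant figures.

Photons absorbed by the actinometer: 1.29×10⁻⁵ / 0.294 = 4.388×10⁻⁵ mol.
Φ(unknown) = 1.67×10⁻⁵ / 4.388×10⁻⁵ = 0.38.

Φ = 0.38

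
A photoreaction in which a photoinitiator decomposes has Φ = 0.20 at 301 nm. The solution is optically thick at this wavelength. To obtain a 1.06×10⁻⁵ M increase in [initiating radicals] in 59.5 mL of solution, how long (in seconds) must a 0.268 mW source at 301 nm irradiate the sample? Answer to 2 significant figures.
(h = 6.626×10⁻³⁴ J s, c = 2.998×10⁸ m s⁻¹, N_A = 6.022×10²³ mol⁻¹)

t ≈ 4700 s

Product: (1.06×10⁻⁵ M)(0.0595 L) = 6.307×10⁻⁷ mol.
Photons that must be absorbed: 6.307×10⁻⁷ / 0.20 = 3.153×10⁻⁶ mol.
Photon energy: hc/λ = 6.600×10⁻¹⁹ J; per mole, 3.975×10⁵ J mol⁻¹.
Energy required: 3.153×10⁻⁶ × 3.975×10⁵ = 1.253 J.
Time: 1.253 J / 0.000268 W = 4700 s.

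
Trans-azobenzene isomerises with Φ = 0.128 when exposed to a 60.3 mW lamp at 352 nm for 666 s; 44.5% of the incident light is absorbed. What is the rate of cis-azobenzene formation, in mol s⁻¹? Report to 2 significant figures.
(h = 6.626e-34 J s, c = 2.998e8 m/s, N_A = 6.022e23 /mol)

1.0e-8 mol s⁻¹

Photon energy at 352 nm: hc/λ = (6.626e-34)(2.998e8)/(352e-9) = 5.643e-19 J.
Energy delivered: (60.3 mW)(666 s) = 40.16 J.
Photons incident: 40.16 / 5.643e-19 = 7.117e19, i.e. 7.117e19/6.022e23 = 1.182e-4 mol.
Photons absorbed: 0.445 × 1.182e-4 = 5.260e-5 mol.
Product formed: 0.128 × 5.260e-5 = 6.733e-6 mol.
Rate: 6.733e-6 / 666 s = 1.0e-8 mol s⁻¹.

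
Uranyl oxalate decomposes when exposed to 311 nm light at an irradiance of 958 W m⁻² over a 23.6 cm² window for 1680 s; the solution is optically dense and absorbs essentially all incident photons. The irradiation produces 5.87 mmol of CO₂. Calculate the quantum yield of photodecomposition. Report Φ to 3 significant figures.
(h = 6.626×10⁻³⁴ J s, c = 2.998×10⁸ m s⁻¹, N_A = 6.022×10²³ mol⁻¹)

Product: 5.87 mmol = 0.00587 mol.
Photon energy at 311 nm: hc/λ = (6.626×10⁻³⁴)(2.998×10⁸)/(311×10⁻⁹) = 6.387×10⁻¹⁹ J.
Energy delivered: (958 W m⁻²)(23.6×10⁻⁴ m²)(1680 s) = 3798 J.
Photons incident: 3798 / 6.387×10⁻¹⁹ = 5.946×10²¹, i.e. 5.946×10²¹/6.022×10²³ = 0.009874 mol.
Φ = 0.00587 mol / 0.009874 mol photons = 0.594.

Φ = 0.594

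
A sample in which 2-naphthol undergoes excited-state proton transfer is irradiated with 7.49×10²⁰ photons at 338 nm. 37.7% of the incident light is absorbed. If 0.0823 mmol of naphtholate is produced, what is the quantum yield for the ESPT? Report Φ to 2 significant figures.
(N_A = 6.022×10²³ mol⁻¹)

Φ = 0.18

Product: 0.0823 mmol = 8.23×10⁻⁵ mol.
Moles of photons: 7.49×10²⁰ / 6.022×10²³ = 0.001244 mol.
Photons absorbed: 0.377 × 0.001244 = 4.690×10⁻⁴ mol.
Φ = 8.23×10⁻⁵ mol / 4.690×10⁻⁴ mol photons = 0.18.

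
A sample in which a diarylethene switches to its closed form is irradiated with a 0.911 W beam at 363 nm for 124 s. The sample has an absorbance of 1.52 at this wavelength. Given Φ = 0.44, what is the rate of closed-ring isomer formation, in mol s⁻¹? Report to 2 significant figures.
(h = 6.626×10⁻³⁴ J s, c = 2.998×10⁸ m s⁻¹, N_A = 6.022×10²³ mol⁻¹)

Photon energy at 363 nm: hc/λ = (6.626×10⁻³⁴)(2.998×10⁸)/(363×10⁻⁹) = 5.472×10⁻¹⁹ J.
Energy delivered: (0.911 W)(124 s) = 113.0 J.
Photons incident: 113.0 / 5.472×10⁻¹⁹ = 2.065×10²⁰, i.e. 2.065×10²⁰/6.022×10²³ = 3.429×10⁻⁴ mol.
Fraction absorbed: 1 − 10^(−1.52) = 0.9698.
Photons absorbed: 0.9698 × 3.429×10⁻⁴ = 3.325×10⁻⁴ mol.
Product formed: 0.44 × 3.325×10⁻⁴ = 1.463×10⁻⁴ mol.
Rate: 1.463×10⁻⁴ / 124 s = 1.2×10⁻⁶ mol s⁻¹.

1.2×10⁻⁶ mol s⁻¹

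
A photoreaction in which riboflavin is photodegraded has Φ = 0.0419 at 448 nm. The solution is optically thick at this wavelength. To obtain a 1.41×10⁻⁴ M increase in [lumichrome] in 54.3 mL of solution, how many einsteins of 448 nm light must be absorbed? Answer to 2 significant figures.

1.8×10⁻⁴ einstein

Product: (1.41×10⁻⁴ M)(0.0543 L) = 7.656×10⁻⁶ mol.
Photons that must be absorbed: 7.656×10⁻⁶ / 0.0419 = 1.827×10⁻⁴ mol.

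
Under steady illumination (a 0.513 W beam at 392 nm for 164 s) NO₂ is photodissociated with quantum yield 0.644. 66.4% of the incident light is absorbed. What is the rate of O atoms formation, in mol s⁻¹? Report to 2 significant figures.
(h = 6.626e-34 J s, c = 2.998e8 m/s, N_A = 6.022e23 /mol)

7.2e-7 mol s⁻¹

Photon energy at 392 nm: hc/λ = (6.626e-34)(2.998e8)/(392e-9) = 5.068e-19 J.
Energy delivered: (0.513 W)(164 s) = 84.13 J.
Photons incident: 84.13 / 5.068e-19 = 1.660e20, i.e. 1.660e20/6.022e23 = 2.757e-4 mol.
Photons absorbed: 0.664 × 2.757e-4 = 1.831e-4 mol.
Product formed: 0.644 × 1.831e-4 = 1.179e-4 mol.
Rate: 1.179e-4 / 164 s = 7.2e-7 mol s⁻¹.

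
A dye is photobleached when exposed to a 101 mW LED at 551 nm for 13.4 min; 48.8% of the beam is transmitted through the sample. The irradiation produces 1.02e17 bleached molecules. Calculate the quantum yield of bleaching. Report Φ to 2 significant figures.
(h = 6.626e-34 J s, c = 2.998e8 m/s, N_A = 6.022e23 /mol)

Φ = 8.8e-4

Product: 1.02e17 / 6.022e23 = 1.694e-7 mol.
Photon energy at 551 nm: hc/λ = (6.626e-34)(2.998e8)/(551e-9) = 3.605e-19 J.
Energy delivered: (101 mW)(804 s) = 81.20 J.
Photons incident: 81.20 / 3.605e-19 = 2.252e20, i.e. 2.252e20/6.022e23 = 3.740e-4 mol.
Fraction absorbed: 1 − 48.8/100 = 0.5120.
Photons absorbed: 0.5120 × 3.740e-4 = 1.915e-4 mol.
Φ = 1.694e-7 mol / 1.915e-4 mol photons = 8.8e-4.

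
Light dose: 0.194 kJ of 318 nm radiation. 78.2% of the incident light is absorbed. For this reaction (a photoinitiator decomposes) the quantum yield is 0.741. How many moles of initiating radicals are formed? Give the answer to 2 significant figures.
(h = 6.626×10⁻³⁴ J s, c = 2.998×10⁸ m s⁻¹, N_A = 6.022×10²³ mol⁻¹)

Photon energy at 318 nm: hc/λ = (6.626×10⁻³⁴)(2.998×10⁸)/(318×10⁻⁹) = 6.247×10⁻¹⁹ J.
Incident energy: 0.194 kJ = 194 J.
Photons incident: 194 / 6.247×10⁻¹⁹ = 3.105×10²⁰, i.e. 3.105×10²⁰/6.022×10²³ = 5.156×10⁻⁴ mol.
Photons absorbed: 0.782 × 5.156×10⁻⁴ = 4.032×10⁻⁴ mol.
Product: Φ × n_abs = 0.741 × 4.032×10⁻⁴ = 2.988×10⁻⁴ mol.

3.0×10⁻⁴ mol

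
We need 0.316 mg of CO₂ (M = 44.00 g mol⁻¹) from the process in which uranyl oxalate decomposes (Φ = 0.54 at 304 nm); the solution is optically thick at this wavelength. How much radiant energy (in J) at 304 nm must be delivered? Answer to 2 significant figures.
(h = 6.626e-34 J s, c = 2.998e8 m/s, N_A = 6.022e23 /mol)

Product: 0.316 mg / 44.00 g mol⁻¹ = 7.182e-6 mol.
Photons that must be absorbed: 7.182e-6 / 0.54 = 1.330e-5 mol.
Photon energy: hc/λ = 6.534e-19 J; per mole, 3.935e5 J mol⁻¹.
Energy required: 1.330e-5 × 3.935e5 = 5.2 J.

5.2 J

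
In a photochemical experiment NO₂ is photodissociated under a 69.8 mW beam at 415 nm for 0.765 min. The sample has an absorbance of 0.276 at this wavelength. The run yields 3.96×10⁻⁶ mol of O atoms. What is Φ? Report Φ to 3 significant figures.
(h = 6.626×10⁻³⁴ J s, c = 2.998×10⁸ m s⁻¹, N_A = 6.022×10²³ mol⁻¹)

Photon energy at 415 nm: hc/λ = (6.626×10⁻³⁴)(2.998×10⁸)/(415×10⁻⁹) = 4.787×10⁻¹⁹ J.
Energy delivered: (69.8 mW)(45.9 s) = 3.204 J.
Photons incident: 3.204 / 4.787×10⁻¹⁹ = 6.693×10¹⁸, i.e. 6.693×10¹⁸/6.022×10²³ = 1.111×10⁻⁵ mol.
Fraction absorbed: 1 − 10^(−0.276) = 0.4703.
Photons absorbed: 0.4703 × 1.111×10⁻⁵ = 5.225×10⁻⁶ mol.
Φ = 3.96×10⁻⁶ mol / 5.225×10⁻⁶ mol photons = 0.758.

Φ = 0.758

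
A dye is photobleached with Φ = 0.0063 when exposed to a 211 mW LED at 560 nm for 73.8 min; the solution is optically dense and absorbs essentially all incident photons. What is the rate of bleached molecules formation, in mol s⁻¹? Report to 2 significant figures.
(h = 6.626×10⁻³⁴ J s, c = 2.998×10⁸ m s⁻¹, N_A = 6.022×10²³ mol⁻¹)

6.2×10⁻⁹ mol s⁻¹

Photon energy at 560 nm: hc/λ = (6.626×10⁻³⁴)(2.998×10⁸)/(560×10⁻⁹) = 3.547×10⁻¹⁹ J.
Energy delivered: (211 mW)(4428 s) = 934.3 J.
Photons incident: 934.3 / 3.547×10⁻¹⁹ = 2.634×10²¹, i.e. 2.634×10²¹/6.022×10²³ = 0.004374 mol.
Product formed: 0.0063 × 0.004374 = 2.756×10⁻⁵ mol.
Rate: 2.756×10⁻⁵ / 4428 s = 6.2×10⁻⁹ mol s⁻¹.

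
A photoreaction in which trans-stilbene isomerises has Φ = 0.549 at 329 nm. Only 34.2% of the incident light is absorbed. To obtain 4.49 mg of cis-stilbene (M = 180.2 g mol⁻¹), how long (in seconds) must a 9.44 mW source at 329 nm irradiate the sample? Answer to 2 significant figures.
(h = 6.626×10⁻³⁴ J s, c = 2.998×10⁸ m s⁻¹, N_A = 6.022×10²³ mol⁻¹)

Product: 4.49 mg / 180.2 g mol⁻¹ = 2.492×10⁻⁵ mol.
Photons that must be absorbed: 2.492×10⁻⁵ / 0.549 = 4.539×10⁻⁵ mol.
Incident photons needed: 4.539×10⁻⁵ / 0.342 = 1.327×10⁻⁴ mol.
Photon energy: hc/λ = 6.038×10⁻¹⁹ J; per mole, 3.636×10⁵ J mol⁻¹.
Energy required: 1.327×10⁻⁴ × 3.636×10⁵ = 48.25 J.
Time: 48.25 J / 0.00944 W = 5100 s.

t ≈ 5100 s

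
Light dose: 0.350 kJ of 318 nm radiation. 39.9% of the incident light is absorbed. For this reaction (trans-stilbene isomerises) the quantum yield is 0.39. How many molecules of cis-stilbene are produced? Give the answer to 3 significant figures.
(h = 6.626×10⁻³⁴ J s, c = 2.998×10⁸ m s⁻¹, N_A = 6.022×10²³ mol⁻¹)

8.72×10¹⁹ molecules

Photon energy at 318 nm: hc/λ = (6.626×10⁻³⁴)(2.998×10⁸)/(318×10⁻⁹) = 6.247×10⁻¹⁹ J.
Incident energy: 0.350 kJ = 350 J.
Photons incident: 350 / 6.247×10⁻¹⁹ = 5.603×10²⁰, i.e. 5.603×10²⁰/6.022×10²³ = 9.304×10⁻⁴ mol.
Photons absorbed: 0.399 × 9.304×10⁻⁴ = 3.712×10⁻⁴ mol.
Product: Φ × n_abs = 0.39 × 3.712×10⁻⁴ = 1.448×10⁻⁴ mol.
As a count: 1.448×10⁻⁴ × 6.022×10²³ = 8.72×10¹⁹.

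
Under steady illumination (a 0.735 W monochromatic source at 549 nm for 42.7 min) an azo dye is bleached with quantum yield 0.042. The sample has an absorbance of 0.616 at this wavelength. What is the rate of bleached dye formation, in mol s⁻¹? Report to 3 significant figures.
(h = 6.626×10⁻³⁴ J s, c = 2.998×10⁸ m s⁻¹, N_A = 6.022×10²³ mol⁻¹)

Photon energy at 549 nm: hc/λ = (6.626×10⁻³⁴)(2.998×10⁸)/(549×10⁻⁹) = 3.618×10⁻¹⁹ J.
Energy delivered: (0.735 W)(2562 s) = 1883 J.
Photons incident: 1883 / 3.618×10⁻¹⁹ = 5.205×10²¹, i.e. 5.205×10²¹/6.022×10²³ = 0.008643 mol.
Fraction absorbed: 1 − 10^(−0.616) = 0.7579.
Photons absorbed: 0.7579 × 0.008643 = 0.006551 mol.
Product formed: 0.042 × 0.006551 = 2.751×10⁻⁴ mol.
Rate: 2.751×10⁻⁴ / 2562 s = 1.07×10⁻⁷ mol s⁻¹.

1.07×10⁻⁷ mol s⁻¹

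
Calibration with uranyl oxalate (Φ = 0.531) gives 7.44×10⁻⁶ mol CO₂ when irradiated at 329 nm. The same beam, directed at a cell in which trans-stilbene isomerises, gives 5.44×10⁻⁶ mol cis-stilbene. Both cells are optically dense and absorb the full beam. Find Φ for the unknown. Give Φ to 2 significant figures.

Φ = 0.39

Photons absorbed by the actinometer: 7.44×10⁻⁶ / 0.531 = 1.401×10⁻⁵ mol.
Φ(unknown) = 5.44×10⁻⁶ / 1.401×10⁻⁵ = 0.39.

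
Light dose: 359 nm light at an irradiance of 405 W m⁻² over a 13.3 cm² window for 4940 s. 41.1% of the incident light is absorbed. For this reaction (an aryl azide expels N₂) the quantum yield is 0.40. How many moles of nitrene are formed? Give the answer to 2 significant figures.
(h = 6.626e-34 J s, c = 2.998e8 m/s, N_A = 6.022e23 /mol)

0.0013 mol

Photon energy at 359 nm: hc/λ = (6.626e-34)(2.998e8)/(359e-9) = 5.533e-19 J.
Energy delivered: (405 W m⁻²)(13.3e-4 m²)(4940 s) = 2661 J.
Photons incident: 2661 / 5.533e-19 = 4.809e21, i.e. 4.809e21/6.022e23 = 0.007986 mol.
Photons absorbed: 0.411 × 0.007986 = 0.003282 mol.
Product: Φ × n_abs = 0.40 × 0.003282 = 0.001313 mol.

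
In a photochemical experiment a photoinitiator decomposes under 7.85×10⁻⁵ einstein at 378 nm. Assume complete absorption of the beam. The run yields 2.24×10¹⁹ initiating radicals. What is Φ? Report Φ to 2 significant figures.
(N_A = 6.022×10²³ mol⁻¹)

Product: 2.24×10¹⁹ / 6.022×10²³ = 3.720×10⁻⁵ mol.
Φ = 3.720×10⁻⁵ mol / 7.85×10⁻⁵ mol photons = 0.47.

Φ = 0.47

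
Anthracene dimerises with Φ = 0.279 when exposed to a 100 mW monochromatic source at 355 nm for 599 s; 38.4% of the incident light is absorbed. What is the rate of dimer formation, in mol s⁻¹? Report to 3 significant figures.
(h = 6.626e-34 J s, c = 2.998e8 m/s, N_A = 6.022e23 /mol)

Photon energy at 355 nm: hc/λ = (6.626e-34)(2.998e8)/(355e-9) = 5.596e-19 J.
Energy delivered: (100 mW)(599 s) = 59.90 J.
Photons incident: 59.90 / 5.596e-19 = 1.070e20, i.e. 1.070e20/6.022e23 = 1.777e-4 mol.
Photons absorbed: 0.384 × 1.777e-4 = 6.824e-5 mol.
Product formed: 0.279 × 6.824e-5 = 1.904e-5 mol.
Rate: 1.904e-5 / 599 s = 3.18e-8 mol s⁻¹.

3.18e-8 mol s⁻¹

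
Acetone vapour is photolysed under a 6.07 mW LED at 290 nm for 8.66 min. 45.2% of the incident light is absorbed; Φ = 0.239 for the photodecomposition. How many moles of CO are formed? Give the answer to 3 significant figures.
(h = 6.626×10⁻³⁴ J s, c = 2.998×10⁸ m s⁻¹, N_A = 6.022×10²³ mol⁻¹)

8.26×10⁻⁷ mol

Photon energy at 290 nm: hc/λ = (6.626×10⁻³⁴)(2.998×10⁸)/(290×10⁻⁹) = 6.850×10⁻¹⁹ J.
Energy delivered: (6.07 mW)(519.6 s) = 3.154 J.
Photons incident: 3.154 / 6.850×10⁻¹⁹ = 4.604×10¹⁸, i.e. 4.604×10¹⁸/6.022×10²³ = 7.645×10⁻⁶ mol.
Photons absorbed: 0.452 × 7.645×10⁻⁶ = 3.456×10⁻⁶ mol.
Product: Φ × n_abs = 0.239 × 3.456×10⁻⁶ = 8.260×10⁻⁷ mol.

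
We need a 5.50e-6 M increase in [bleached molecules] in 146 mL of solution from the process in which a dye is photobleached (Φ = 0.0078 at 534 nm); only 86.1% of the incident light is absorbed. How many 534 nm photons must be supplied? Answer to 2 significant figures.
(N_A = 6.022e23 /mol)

7.2e19 photons

Product: (5.50e-6 M)(0.146 L) = 8.030e-7 mol.
Photons that must be absorbed: 8.030e-7 / 0.0078 = 1.029e-4 mol.
Incident photons needed: 1.029e-4 / 0.861 = 1.195e-4 mol.
Photon count: 1.195e-4 × 6.022e23 = 7.2e19.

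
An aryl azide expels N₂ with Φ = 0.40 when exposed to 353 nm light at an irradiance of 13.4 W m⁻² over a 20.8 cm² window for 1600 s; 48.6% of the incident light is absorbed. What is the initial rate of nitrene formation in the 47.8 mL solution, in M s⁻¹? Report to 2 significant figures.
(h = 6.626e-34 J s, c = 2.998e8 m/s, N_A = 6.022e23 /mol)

Photon energy at 353 nm: hc/λ = (6.626e-34)(2.998e8)/(353e-9) = 5.627e-19 J.
Energy delivered: (13.4 W m⁻²)(20.8e-4 m²)(1600 s) = 44.60 J.
Photons incident: 44.60 / 5.627e-19 = 7.926e19, i.e. 7.926e19/6.022e23 = 1.316e-4 mol.
Photons absorbed: 0.486 × 1.316e-4 = 6.396e-5 mol.
Product formed: 0.40 × 6.396e-5 = 2.558e-5 mol.
Rate: 2.558e-5 mol / (1600 s × 0.0478 L) = 3.3e-7 M s⁻¹.

3.3e-7 M s⁻¹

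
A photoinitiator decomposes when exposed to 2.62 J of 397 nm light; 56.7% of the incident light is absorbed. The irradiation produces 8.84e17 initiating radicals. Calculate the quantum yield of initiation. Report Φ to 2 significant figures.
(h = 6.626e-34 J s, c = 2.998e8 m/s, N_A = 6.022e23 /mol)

Φ = 0.30

Product: 8.84e17 / 6.022e23 = 1.468e-6 mol.
Photon energy at 397 nm: hc/λ = (6.626e-34)(2.998e8)/(397e-9) = 5.004e-19 J.
Photons incident: 2.62 / 5.004e-19 = 5.236e18, i.e. 5.236e18/6.022e23 = 8.695e-6 mol.
Photons absorbed: 0.567 × 8.695e-6 = 4.930e-6 mol.
Φ = 1.468e-6 mol / 4.930e-6 mol photons = 0.30.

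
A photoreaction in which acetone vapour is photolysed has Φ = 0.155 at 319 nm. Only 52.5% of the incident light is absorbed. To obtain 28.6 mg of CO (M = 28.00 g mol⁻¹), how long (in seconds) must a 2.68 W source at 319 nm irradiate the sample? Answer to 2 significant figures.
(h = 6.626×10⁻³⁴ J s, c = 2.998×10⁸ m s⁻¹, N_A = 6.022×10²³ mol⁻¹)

Product: 28.6 mg / 28.00 g mol⁻¹ = 0.001021 mol.
Photons that must be absorbed: 0.001021 / 0.155 = 0.006587 mol.
Incident photons needed: 0.006587 / 0.525 = 0.01255 mol.
Photon energy: hc/λ = 6.227×10⁻¹⁹ J; per mole, 3.750×10⁵ J mol⁻¹.
Energy required: 0.01255 × 3.750×10⁵ = 4706 J.
Time: 4706 J / 2.68 W = 1800 s.

t ≈ 1800 s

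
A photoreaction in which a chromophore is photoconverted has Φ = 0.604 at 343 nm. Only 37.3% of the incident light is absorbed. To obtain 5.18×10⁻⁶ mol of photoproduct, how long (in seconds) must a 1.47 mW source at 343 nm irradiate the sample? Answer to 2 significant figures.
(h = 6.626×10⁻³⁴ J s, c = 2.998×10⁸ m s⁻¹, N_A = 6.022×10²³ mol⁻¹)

t ≈ 5500 s

Photons that must be absorbed: 5.18×10⁻⁶ / 0.604 = 8.576×10⁻⁶ mol.
Incident photons needed: 8.576×10⁻⁶ / 0.373 = 2.299×10⁻⁵ mol.
Photon energy: hc/λ = 5.791×10⁻¹⁹ J; per mole, 3.487×10⁵ J mol⁻¹.
Energy required: 2.299×10⁻⁵ × 3.487×10⁵ = 8.017 J.
Time: 8.017 J / 0.00147 W = 5500 s.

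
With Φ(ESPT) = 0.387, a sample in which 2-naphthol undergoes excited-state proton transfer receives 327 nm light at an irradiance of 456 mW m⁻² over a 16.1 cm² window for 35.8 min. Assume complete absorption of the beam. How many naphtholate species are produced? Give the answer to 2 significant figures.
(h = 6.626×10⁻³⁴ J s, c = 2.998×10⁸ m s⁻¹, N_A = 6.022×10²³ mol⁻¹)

Photon energy at 327 nm: hc/λ = (6.626×10⁻³⁴)(2.998×10⁸)/(327×10⁻⁹) = 6.075×10⁻¹⁹ J.
Energy delivered: (456 mW m⁻²)(16.1×10⁻⁴ m²)(2148 s) = 1.577 J.
Photons incident: 1.577 / 6.075×10⁻¹⁹ = 2.596×10¹⁸, i.e. 2.596×10¹⁸/6.022×10²³ = 4.311×10⁻⁶ mol.
Product: Φ × n_abs = 0.387 × 4.311×10⁻⁶ = 1.668×10⁻⁶ mol.
As a count: 1.668×10⁻⁶ × 6.022×10²³ = 1.0×10¹⁸.

1.0×10¹⁸ species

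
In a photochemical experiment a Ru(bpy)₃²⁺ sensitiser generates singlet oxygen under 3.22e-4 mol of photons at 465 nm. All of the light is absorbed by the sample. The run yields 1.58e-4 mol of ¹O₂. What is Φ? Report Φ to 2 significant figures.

Φ = 1.58e-4 mol / 3.22e-4 mol photons = 0.49.

Φ = 0.49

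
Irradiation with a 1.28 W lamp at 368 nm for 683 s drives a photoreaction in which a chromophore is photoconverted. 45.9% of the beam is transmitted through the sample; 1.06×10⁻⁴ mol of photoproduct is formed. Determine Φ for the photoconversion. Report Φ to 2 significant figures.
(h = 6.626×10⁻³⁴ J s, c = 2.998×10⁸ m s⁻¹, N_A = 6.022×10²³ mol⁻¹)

Photon energy at 368 nm: hc/λ = (6.626×10⁻³⁴)(2.998×10⁸)/(368×10⁻⁹) = 5.398×10⁻¹⁹ J.
Energy delivered: (1.28 W)(683 s) = 874.2 J.
Photons incident: 874.2 / 5.398×10⁻¹⁹ = 1.619×10²¹, i.e. 1.619×10²¹/6.022×10²³ = 0.002688 mol.
Fraction absorbed: 1 − 45.9/100 = 0.5410.
Photons absorbed: 0.5410 × 0.002688 = 0.001454 mol.
Φ = 1.06×10⁻⁴ mol / 0.001454 mol photons = 0.073.

Φ = 0.073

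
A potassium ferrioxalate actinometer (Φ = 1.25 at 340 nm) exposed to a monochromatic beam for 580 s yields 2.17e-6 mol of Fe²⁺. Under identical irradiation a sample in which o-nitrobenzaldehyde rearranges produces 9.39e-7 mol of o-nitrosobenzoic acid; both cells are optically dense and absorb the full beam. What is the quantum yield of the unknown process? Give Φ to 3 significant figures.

Photons absorbed by the actinometer: 2.17e-6 / 1.25 = 1.736e-6 mol.
Φ(unknown) = 9.39e-7 / 1.736e-6 = 0.541.

Φ = 0.541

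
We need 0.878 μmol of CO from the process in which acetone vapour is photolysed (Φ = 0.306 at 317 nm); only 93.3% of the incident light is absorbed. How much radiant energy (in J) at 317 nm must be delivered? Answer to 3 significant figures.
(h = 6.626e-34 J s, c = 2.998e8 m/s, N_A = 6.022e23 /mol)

Product: 0.878 μmol = 8.78e-7 mol.
Photons that must be absorbed: 8.78e-7 / 0.306 = 2.869e-6 mol.
Incident photons needed: 2.869e-6 / 0.933 = 3.075e-6 mol.
Photon energy: hc/λ = 6.266e-19 J; per mole, 3.773e5 J mol⁻¹.
Energy required: 3.075e-6 × 3.773e5 = 1.16 J.

1.16 J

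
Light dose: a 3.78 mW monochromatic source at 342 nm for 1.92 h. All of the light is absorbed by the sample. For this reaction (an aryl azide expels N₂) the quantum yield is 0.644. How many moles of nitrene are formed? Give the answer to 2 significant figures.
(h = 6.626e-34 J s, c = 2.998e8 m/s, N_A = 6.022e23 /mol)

Photon energy at 342 nm: hc/λ = (6.626e-34)(2.998e8)/(342e-9) = 5.808e-19 J.
Energy delivered: (3.78 mW)(6912 s) = 26.13 J.
Photons incident: 26.13 / 5.808e-19 = 4.499e19, i.e. 4.499e19/6.022e23 = 7.471e-5 mol.
Product: Φ × n_abs = 0.644 × 7.471e-5 = 4.811e-5 mol.

4.8e-5 mol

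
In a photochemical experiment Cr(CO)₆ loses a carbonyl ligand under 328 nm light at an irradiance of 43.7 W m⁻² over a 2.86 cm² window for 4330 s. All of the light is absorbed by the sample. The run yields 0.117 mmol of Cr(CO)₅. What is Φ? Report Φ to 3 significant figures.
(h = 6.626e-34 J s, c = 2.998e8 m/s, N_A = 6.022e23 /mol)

Product: 0.117 mmol = 1.17e-4 mol.
Photon energy at 328 nm: hc/λ = (6.626e-34)(2.998e8)/(328e-9) = 6.056e-19 J.
Energy delivered: (43.7 W m⁻²)(2.86e-4 m²)(4330 s) = 54.12 J.
Photons incident: 54.12 / 6.056e-19 = 8.937e19, i.e. 8.937e19/6.022e23 = 1.484e-4 mol.
Φ = 1.17e-4 mol / 1.484e-4 mol photons = 0.788.

Φ = 0.788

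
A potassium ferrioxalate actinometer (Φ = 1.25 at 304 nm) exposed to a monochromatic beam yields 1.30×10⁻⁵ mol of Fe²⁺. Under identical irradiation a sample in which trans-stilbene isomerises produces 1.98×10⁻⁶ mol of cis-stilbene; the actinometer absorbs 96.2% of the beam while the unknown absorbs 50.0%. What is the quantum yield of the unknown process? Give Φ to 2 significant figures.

Photons absorbed by the actinometer: 1.30×10⁻⁵ / 1.25 = 1.040×10⁻⁵ mol.
Incident flux: 1.040×10⁻⁵ / 0.962 = 1.081×10⁻⁵ einstein.
Absorbed by unknown: 0.500 × 1.081×10⁻⁵ = 5.405×10⁻⁶ mol.
Φ(unknown) = 1.98×10⁻⁶ / 5.405×10⁻⁶ = 0.37.

Φ = 0.37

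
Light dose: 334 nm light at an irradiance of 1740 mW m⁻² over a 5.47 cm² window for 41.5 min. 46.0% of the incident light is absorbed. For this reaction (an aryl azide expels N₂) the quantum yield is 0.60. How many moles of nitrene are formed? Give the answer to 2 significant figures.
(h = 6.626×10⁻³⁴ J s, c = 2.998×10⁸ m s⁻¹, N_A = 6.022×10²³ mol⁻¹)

Photon energy at 334 nm: hc/λ = (6.626×10⁻³⁴)(2.998×10⁸)/(334×10⁻⁹) = 5.948×10⁻¹⁹ J.
Energy delivered: (1740 mW m⁻²)(5.47×10⁻⁴ m²)(2490 s) = 2.370 J.
Photons incident: 2.370 / 5.948×10⁻¹⁹ = 3.985×10¹⁸, i.e. 3.985×10¹⁸/6.022×10²³ = 6.617×10⁻⁶ mol.
Photons absorbed: 0.460 × 6.617×10⁻⁶ = 3.044×10⁻⁶ mol.
Product: Φ × n_abs = 0.60 × 3.044×10⁻⁶ = 1.826×10⁻⁶ mol.

1.8×10⁻⁶ mol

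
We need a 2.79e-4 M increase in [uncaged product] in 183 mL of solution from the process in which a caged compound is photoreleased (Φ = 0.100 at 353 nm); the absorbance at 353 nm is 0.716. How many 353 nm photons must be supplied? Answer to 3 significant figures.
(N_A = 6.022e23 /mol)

3.81e20 photons

Product: (2.79e-4 M)(0.183 L) = 5.106e-5 mol.
Photons that must be absorbed: 5.106e-5 / 0.100 = 5.106e-4 mol.
Fraction absorbed: 1 − 10^(−0.716) = 0.8077.
Incident photons needed: 5.106e-4 / 0.8077 = 6.322e-4 mol.
Photon count: 6.322e-4 × 6.022e23 = 3.81e20.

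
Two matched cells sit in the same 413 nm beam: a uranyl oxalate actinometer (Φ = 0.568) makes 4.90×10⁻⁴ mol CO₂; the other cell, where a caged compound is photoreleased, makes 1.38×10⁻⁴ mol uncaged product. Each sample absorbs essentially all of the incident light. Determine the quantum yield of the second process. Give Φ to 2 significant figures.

Photons absorbed by the actinometer: 4.90×10⁻⁴ / 0.568 = 8.627×10⁻⁴ mol.
Φ(unknown) = 1.38×10⁻⁴ / 8.627×10⁻⁴ = 0.16.

Φ = 0.16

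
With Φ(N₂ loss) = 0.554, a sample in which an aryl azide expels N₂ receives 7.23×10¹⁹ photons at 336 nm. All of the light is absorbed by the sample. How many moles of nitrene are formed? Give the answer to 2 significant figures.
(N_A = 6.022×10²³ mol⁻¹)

6.7×10⁻⁵ mol

Moles of photons: 7.23×10¹⁹ / 6.022×10²³ = 1.201×10⁻⁴ mol.
Product: Φ × n_abs = 0.554 × 1.201×10⁻⁴ = 6.654×10⁻⁵ mol.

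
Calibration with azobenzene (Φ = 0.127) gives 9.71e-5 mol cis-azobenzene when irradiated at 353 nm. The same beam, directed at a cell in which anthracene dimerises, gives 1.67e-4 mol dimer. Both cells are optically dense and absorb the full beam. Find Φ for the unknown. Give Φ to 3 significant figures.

Φ = 0.218

Photons absorbed by the actinometer: 9.71e-5 / 0.127 = 7.646e-4 mol.
Φ(unknown) = 1.67e-4 / 7.646e-4 = 0.218.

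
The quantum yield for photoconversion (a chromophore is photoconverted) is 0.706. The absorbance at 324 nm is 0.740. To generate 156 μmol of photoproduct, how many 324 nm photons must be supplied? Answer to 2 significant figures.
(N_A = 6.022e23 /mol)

1.6e20 photons

Product: 156 μmol = 1.56e-4 mol.
Photons that must be absorbed: 1.56e-4 / 0.706 = 2.210e-4 mol.
Fraction absorbed: 1 − 10^(−0.740) = 0.8180.
Incident photons needed: 2.210e-4 / 0.8180 = 2.702e-4 mol.
Photon count: 2.702e-4 × 6.022e23 = 1.6e20.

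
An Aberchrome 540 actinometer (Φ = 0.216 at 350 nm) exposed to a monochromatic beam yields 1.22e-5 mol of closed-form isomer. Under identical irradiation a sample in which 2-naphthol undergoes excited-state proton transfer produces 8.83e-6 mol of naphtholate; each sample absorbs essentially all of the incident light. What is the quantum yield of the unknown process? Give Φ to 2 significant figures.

Photons absorbed by the actinometer: 1.22e-5 / 0.216 = 5.648e-5 mol.
Φ(unknown) = 8.83e-6 / 5.648e-5 = 0.16.

Φ = 0.16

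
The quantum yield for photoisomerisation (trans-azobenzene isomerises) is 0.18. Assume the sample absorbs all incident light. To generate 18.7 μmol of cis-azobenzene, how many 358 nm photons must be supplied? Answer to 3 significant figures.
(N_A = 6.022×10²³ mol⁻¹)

6.26×10¹⁹ photons

Product: 18.7 μmol = 1.87×10⁻⁵ mol.
Photons that must be absorbed: 1.87×10⁻⁵ / 0.18 = 1.039×10⁻⁴ mol.
Photon count: 1.039×10⁻⁴ × 6.022×10²³ = 6.26×10¹⁹.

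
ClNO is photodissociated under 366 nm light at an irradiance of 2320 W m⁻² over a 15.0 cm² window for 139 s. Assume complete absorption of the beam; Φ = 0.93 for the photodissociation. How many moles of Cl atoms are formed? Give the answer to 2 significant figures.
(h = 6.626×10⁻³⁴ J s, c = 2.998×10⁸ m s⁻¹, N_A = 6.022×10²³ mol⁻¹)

Photon energy at 366 nm: hc/λ = (6.626×10⁻³⁴)(2.998×10⁸)/(366×10⁻⁹) = 5.428×10⁻¹⁹ J.
Energy delivered: (2320 W m⁻²)(15.0×10⁻⁴ m²)(139 s) = 483.7 J.
Photons incident: 483.7 / 5.428×10⁻¹⁹ = 8.911×10²⁰, i.e. 8.911×10²⁰/6.022×10²³ = 0.001480 mol.
Product: Φ × n_abs = 0.93 × 0.001480 = 0.001376 mol.

0.0014 mol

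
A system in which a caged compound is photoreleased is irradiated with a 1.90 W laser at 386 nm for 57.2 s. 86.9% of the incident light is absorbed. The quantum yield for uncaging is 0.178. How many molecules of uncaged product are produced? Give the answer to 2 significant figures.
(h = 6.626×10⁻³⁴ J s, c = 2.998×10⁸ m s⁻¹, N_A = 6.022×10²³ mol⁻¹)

3.3×10¹⁹ molecules

Photon energy at 386 nm: hc/λ = (6.626×10⁻³⁴)(2.998×10⁸)/(386×10⁻⁹) = 5.146×10⁻¹⁹ J.
Energy delivered: (1.90 W)(57.2 s) = 108.7 J.
Photons incident: 108.7 / 5.146×10⁻¹⁹ = 2.112×10²⁰, i.e. 2.112×10²⁰/6.022×10²³ = 3.507×10⁻⁴ mol.
Photons absorbed: 0.869 × 3.507×10⁻⁴ = 3.048×10⁻⁴ mol.
Product: Φ × n_abs = 0.178 × 3.048×10⁻⁴ = 5.425×10⁻⁵ mol.
As a count: 5.425×10⁻⁵ × 6.022×10²³ = 3.3×10¹⁹.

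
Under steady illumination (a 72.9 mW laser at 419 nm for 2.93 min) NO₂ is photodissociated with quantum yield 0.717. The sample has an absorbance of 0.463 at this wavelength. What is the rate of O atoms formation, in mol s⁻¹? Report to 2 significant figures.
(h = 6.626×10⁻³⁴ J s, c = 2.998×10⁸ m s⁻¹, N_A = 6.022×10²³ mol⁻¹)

Photon energy at 419 nm: hc/λ = (6.626×10⁻³⁴)(2.998×10⁸)/(419×10⁻⁹) = 4.741×10⁻¹⁹ J.
Energy delivered: (72.9 mW)(175.8 s) = 12.82 J.
Photons incident: 12.82 / 4.741×10⁻¹⁹ = 2.704×10¹⁹, i.e. 2.704×10¹⁹/6.022×10²³ = 4.490×10⁻⁵ mol.
Fraction absorbed: 1 − 10^(−0.463) = 0.6557.
Photons absorbed: 0.6557 × 4.490×10⁻⁵ = 2.944×10⁻⁵ mol.
Product formed: 0.717 × 2.944×10⁻⁵ = 2.111×10⁻⁵ mol.
Rate: 2.111×10⁻⁵ / 175.8 s = 1.2×10⁻⁷ mol s⁻¹.

1.2×10⁻⁷ mol s⁻¹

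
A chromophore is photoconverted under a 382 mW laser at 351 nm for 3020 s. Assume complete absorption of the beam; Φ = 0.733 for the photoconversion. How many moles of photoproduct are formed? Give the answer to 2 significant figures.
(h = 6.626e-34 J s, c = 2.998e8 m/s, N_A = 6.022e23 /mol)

Photon energy at 351 nm: hc/λ = (6.626e-34)(2.998e8)/(351e-9) = 5.659e-19 J.
Energy delivered: (382 mW)(3020 s) = 1154 J.
Photons incident: 1154 / 5.659e-19 = 2.039e21, i.e. 2.039e21/6.022e23 = 0.003386 mol.
Product: Φ × n_abs = 0.733 × 0.003386 = 0.002482 mol.

0.0025 mol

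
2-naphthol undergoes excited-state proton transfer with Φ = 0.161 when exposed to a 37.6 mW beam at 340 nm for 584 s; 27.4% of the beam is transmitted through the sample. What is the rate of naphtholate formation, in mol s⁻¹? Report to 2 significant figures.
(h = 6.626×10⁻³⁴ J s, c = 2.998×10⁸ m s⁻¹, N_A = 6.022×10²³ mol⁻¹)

1.2×10⁻⁸ mol s⁻¹

Photon energy at 340 nm: hc/λ = (6.626×10⁻³⁴)(2.998×10⁸)/(340×10⁻⁹) = 5.843×10⁻¹⁹ J.
Energy delivered: (37.6 mW)(584 s) = 21.96 J.
Photons incident: 21.96 / 5.843×10⁻¹⁹ = 3.758×10¹⁹, i.e. 3.758×10¹⁹/6.022×10²³ = 6.240×10⁻⁵ mol.
Fraction absorbed: 1 − 27.4/100 = 0.7260.
Photons absorbed: 0.7260 × 6.240×10⁻⁵ = 4.530×10⁻⁵ mol.
Product formed: 0.161 × 4.530×10⁻⁵ = 7.293×10⁻⁶ mol.
Rate: 7.293×10⁻⁶ / 584 s = 1.2×10⁻⁸ mol s⁻¹.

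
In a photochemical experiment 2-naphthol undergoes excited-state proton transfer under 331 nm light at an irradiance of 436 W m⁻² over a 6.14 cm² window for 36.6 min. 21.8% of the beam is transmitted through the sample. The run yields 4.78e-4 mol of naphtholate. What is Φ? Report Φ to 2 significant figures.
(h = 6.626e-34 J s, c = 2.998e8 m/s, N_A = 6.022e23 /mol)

Photon energy at 331 nm: hc/λ = (6.626e-34)(2.998e8)/(331e-9) = 6.001e-19 J.
Energy delivered: (436 W m⁻²)(6.14e-4 m²)(2196 s) = 587.9 J.
Photons incident: 587.9 / 6.001e-19 = 9.797e20, i.e. 9.797e20/6.022e23 = 0.001627 mol.
Fraction absorbed: 1 − 21.8/100 = 0.7820.
Photons absorbed: 0.7820 × 0.001627 = 0.001272 mol.
Φ = 4.78e-4 mol / 0.001272 mol photons = 0.38.

Φ = 0.38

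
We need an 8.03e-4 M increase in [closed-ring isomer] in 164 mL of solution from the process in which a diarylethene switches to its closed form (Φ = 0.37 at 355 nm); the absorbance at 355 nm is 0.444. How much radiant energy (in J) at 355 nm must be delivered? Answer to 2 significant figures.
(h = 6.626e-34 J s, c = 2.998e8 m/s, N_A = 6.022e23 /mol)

190 J

Product: (8.03e-4 M)(0.164 L) = 1.317e-4 mol.
Photons that must be absorbed: 1.317e-4 / 0.37 = 3.559e-4 mol.
Fraction absorbed: 1 − 10^(−0.444) = 0.6403.
Incident photons needed: 3.559e-4 / 0.6403 = 5.558e-4 mol.
Photon energy: hc/λ = 5.596e-19 J; per mole, 3.370e5 J mol⁻¹.
Energy required: 5.558e-4 × 3.370e5 = 190 J.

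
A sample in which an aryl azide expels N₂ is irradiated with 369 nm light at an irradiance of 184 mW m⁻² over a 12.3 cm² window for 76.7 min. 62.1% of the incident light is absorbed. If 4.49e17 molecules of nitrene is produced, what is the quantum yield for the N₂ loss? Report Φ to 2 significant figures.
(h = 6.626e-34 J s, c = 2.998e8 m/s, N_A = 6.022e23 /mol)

Φ = 0.37

Product: 4.49e17 / 6.022e23 = 7.456e-7 mol.
Photon energy at 369 nm: hc/λ = (6.626e-34)(2.998e8)/(369e-9) = 5.383e-19 J.
Energy delivered: (184 mW m⁻²)(12.3e-4 m²)(4602 s) = 1.042 J.
Photons incident: 1.042 / 5.383e-19 = 1.936e18, i.e. 1.936e18/6.022e23 = 3.215e-6 mol.
Photons absorbed: 0.621 × 3.215e-6 = 1.997e-6 mol.
Φ = 7.456e-7 mol / 1.997e-6 mol photons = 0.37.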